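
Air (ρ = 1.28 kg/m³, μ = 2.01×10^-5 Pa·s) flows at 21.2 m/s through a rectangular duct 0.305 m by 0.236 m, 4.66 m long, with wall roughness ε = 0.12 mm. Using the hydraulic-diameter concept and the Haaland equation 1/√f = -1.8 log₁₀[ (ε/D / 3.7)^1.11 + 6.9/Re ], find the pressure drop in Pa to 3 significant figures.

Hydraulic diameter D_h = 4A/P = 4·(0.305·0.236)/(2·(0.305+0.236)) = 0.2879/1.082 = 0.2661 m.
Re = ρVD_h/μ = 1.28·21.2·0.2661/2.01e-05 = 3.592e+05.
ε/D_h = 0.00012/0.2661 = 0.000451; Haaland gives 1/√f = -1.8 log₁₀[4.52e-05+1.92e-05] = 7.544, so f = 0.01757.
ΔP = f(L/D_h)(ρV²/2) = 0.01757·4.66/0.2661·287.6 = 88.52 Pa.

ΔP ≈ 88.5 Pa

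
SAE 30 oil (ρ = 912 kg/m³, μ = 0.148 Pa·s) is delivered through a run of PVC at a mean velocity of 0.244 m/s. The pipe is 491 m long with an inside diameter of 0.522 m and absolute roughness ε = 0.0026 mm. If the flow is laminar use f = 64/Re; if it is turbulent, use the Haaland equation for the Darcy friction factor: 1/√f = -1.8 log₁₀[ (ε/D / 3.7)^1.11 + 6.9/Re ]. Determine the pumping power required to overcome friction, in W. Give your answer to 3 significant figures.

P ≈ 109 W

Reynolds number Re = ρVD/μ = 912 · 0.244 · 0.522 / 0.148 = 784.9.
Re < 2300 → laminar flow, so f = 64/Re = 64/784.9 = 0.08154 (the turbulent correlation is not needed).
Darcy-Weisbach: ΔP = f(L/D)(ρV²/2) = 0.08154·(491/0.522)·(912·0.244²/2) = 0.08154·940.6·27.15 = 2082 Pa.
Q = V·A = 0.244·0.214 = 0.05222 m³/s.
Pumping power P = QΔP = 0.05222·2082 = 108.7 W = 109 W.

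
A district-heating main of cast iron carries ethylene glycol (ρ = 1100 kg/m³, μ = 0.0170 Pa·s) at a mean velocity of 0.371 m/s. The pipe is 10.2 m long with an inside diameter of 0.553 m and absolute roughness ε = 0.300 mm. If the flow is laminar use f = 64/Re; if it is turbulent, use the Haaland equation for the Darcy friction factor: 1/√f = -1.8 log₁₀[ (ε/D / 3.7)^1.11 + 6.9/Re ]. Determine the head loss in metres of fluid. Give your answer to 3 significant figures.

Reynolds number Re = ρVD/μ = 1100 · 0.371 · 0.553 / 0.017 = 1.328e+04.
Re > 4000 → turbulent. Relative roughness ε/D = 0.0003/0.553 = 0.000542. Haaland: 1/√f = -1.8 log₁₀[(0.000542/3.7)^1.11 + 6.9/1.328e+04] = -1.8 log₁₀[5.55e-05 + 0.00052] = 5.832, so f = 0.0294.
Darcy-Weisbach: ΔP = f(L/D)(ρV²/2) = 0.0294·(10.2/0.553)·(1100·0.371²/2) = 0.0294·18.44·75.7 = 41.05 Pa.
Head loss h_f = ΔP/(ρg) = 41.05/(1100·9.81) = 0.00380 m.

h_f ≈ 0.00380 m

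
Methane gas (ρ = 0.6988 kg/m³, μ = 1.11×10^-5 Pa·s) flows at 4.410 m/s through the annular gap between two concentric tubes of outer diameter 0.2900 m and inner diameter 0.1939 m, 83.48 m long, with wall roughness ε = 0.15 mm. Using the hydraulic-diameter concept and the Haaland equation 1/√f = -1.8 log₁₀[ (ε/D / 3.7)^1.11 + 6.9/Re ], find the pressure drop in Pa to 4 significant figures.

Hydraulic diameter D_h = 4A/P = D_o - D_i = 0.29 - 0.1939 = 0.0961 m.
Re = ρVD_h/μ = 0.6988·4.41·0.0961/1.11e-05 = 2.668e+04.
ε/D_h = 0.00015/0.0961 = 0.00156; Haaland gives 1/√f = -1.8 log₁₀[0.000179+0.000259] = 6.045, so f = 0.02736.
ΔP = f(L/D_h)(ρV²/2) = 0.02736·83.48/0.0961·6.795 = 161.5 Pa.

ΔP ≈ 161.5 Pa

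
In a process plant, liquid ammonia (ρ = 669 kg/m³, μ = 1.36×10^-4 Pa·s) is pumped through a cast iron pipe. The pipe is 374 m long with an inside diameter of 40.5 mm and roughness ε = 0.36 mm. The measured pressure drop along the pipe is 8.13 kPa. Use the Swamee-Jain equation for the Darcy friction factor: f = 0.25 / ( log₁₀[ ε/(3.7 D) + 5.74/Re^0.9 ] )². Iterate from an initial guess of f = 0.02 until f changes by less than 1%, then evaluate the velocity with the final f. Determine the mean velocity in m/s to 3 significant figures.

Rearranging Darcy-Weisbach: V = √(2·ΔP·D/(f·L·ρ)). With ε/D = 0.00036/0.0405 = 0.00889, iterate starting from f = 0.02:
  f = 0.02 → V = √(2·8130·0.0405/(0.02·374·669)) = 0.3628 m/s; Re = ρVD/μ = 7.227e+04; f → 0.03763
  f = 0.03763 → V = 0.2645 m/s; Re = 5.269e+04; f → 0.03801
  f = 0.03801 → V = 0.2631 m/s; Re = 5.242e+04; f → 0.03802
Converged (Δf/f < 1%). With the final f = 0.03802: V = √(2·8130·0.0405/(0.03802·374·669)) = 0.2631 m/s.

V ≈ 0.263 m/s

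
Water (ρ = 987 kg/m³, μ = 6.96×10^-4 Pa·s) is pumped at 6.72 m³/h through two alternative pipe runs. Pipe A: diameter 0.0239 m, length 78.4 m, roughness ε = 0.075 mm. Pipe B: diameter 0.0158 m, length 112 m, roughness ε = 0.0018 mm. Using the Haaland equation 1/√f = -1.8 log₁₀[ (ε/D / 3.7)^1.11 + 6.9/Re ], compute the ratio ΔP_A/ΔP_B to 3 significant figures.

ΔP_A/ΔP_B ≈ 0.150

Pipe A: V = Q/A = 0.001867/0.0004486 = 4.161 m/s; Re = 1.41e+05; ε/D = 0.00314; Haaland → f = 0.02737; ΔP_A = f(L/D)(ρV²/2) = 7.671e+05 Pa.
Pipe B: V = Q/A = 0.001867/0.0001961 = 9.521 m/s; Re = 2.133e+05; ε/D = 0.000114; Haaland → f = 0.01612; ΔP_B = f(L/D)(ρV²/2) = 5.113e+06 Pa.
ΔP_A/ΔP_B = 7.671e+05/5.113e+06 = 0.150.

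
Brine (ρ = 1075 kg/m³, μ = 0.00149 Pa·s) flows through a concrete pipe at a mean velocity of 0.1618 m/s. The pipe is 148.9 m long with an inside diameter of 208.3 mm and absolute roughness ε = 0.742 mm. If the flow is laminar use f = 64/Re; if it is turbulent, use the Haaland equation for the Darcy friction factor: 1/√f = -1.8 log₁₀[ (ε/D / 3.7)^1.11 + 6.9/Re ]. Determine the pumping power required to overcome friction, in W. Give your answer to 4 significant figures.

Reynolds number Re = ρVD/μ = 1075 · 0.1618 · 0.2083 / 0.00149 = 2.432e+04.
Re > 4000 → turbulent. Relative roughness ε/D = 0.000742/0.2083 = 0.00356. Haaland: 1/√f = -1.8 log₁₀[(0.00356/3.7)^1.11 + 6.9/2.432e+04] = -1.8 log₁₀[0.000448 + 0.000284] = 5.644, so f = 0.0314.
Darcy-Weisbach: ΔP = f(L/D)(ρV²/2) = 0.0314·(148.9/0.2083)·(1075·0.1618²/2) = 0.0314·714.8·14.07 = 315.8 Pa.
Q = V·A = 0.1618·0.03408 = 0.005514 m³/s.
Pumping power P = QΔP = 0.005514·315.8 = 1.7413 W = 1.741 W.

P ≈ 1.741 W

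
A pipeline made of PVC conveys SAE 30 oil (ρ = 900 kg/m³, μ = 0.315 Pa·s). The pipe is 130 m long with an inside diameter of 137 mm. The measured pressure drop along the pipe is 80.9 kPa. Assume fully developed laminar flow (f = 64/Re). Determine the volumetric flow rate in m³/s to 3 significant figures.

Q ≈ 0.0171 m³/s

For laminar flow, f = 64/Re with Re = ρVD/μ, so Darcy-Weisbach reduces to ΔP = 32μLV/D². Solving for V: V = ΔP·D²/(32μL) = 8.09e+04·(0.137)²/(32·0.315·130) = 1.159 m/s.
Check: Re = ρVD/μ = 900·1.159·0.137/0.315 = 453.6 < 2300, so the laminar assumption holds.
Q = V·A = 1.159·(π/4·0.137²) = 0.01708 m³/s = 0.0171 m³/s.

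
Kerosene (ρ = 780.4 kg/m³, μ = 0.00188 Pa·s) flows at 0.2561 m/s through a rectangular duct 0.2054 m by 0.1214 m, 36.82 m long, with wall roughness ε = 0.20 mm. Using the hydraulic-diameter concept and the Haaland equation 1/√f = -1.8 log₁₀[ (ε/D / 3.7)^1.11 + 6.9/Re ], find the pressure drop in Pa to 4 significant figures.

Hydraulic diameter D_h = 4A/P = 4·(0.2054·0.1214)/(2·(0.2054+0.1214)) = 0.09974/0.6536 = 0.1526 m.
Re = ρVD_h/μ = 780.4·0.2561·0.1526/0.00188 = 1.622e+04.
ε/D_h = 0.0002/0.1526 = 0.00131; Haaland gives 1/√f = -1.8 log₁₀[0.000148+0.000425] = 5.835, so f = 0.02937.
ΔP = f(L/D_h)(ρV²/2) = 0.02937·36.82/0.1526·25.59 = 181.4 Pa.

ΔP ≈ 181.4 Pa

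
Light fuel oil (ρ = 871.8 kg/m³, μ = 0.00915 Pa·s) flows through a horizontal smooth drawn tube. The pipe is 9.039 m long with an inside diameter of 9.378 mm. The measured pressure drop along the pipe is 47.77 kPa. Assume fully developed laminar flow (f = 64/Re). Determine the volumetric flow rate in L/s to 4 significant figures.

Q ≈ 0.1096 L/s

For laminar flow, f = 64/Re with Re = ρVD/μ, so Darcy-Weisbach reduces to ΔP = 32μLV/D². Solving for V: V = ΔP·D²/(32μL) = 4.777e+04·(0.009378)²/(32·0.00915·9.039) = 1.587 m/s.
Check: Re = ρVD/μ = 871.8·1.587·0.009378/0.00915 = 1418 < 2300, so the laminar assumption holds.
Q = V·A = 1.587·(π/4·0.009378²) = 0.0001096 m³/s = 0.1096 L/s.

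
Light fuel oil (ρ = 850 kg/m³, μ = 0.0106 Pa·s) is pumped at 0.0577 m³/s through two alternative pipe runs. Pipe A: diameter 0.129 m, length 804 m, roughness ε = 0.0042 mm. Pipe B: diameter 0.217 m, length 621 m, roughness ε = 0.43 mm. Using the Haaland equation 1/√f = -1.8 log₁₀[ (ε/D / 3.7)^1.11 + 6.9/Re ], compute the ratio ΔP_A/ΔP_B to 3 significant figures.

ΔP_A/ΔP_B ≈ 13.1

Pipe A: V = Q/A = 0.0577/0.01307 = 4.415 m/s; Re = 4.567e+04; ε/D = 3.26e-05; Haaland → f = 0.02122; ΔP_A = f(L/D)(ρV²/2) = 1.095e+06 Pa.
Pipe B: V = Q/A = 0.0577/0.03698 = 1.56 m/s; Re = 2.715e+04; ε/D = 0.00198; Haaland → f = 0.02814; ΔP_B = f(L/D)(ρV²/2) = 8.332e+04 Pa.
ΔP_A/ΔP_B = 1.095e+06/8.332e+04 = 13.1.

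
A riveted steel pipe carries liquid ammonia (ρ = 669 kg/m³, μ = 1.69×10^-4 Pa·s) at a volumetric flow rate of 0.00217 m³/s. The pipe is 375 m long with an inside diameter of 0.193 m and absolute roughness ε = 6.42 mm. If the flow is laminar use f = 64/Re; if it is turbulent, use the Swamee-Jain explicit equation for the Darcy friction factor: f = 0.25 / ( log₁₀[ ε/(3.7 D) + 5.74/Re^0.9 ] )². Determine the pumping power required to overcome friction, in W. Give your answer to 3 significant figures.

P ≈ 0.470 W

Cross-sectional area A = πD²/4 = π(0.193)²/4 = 0.02926 m²; mean velocity V = Q/A = 0.00217/0.02926 = 0.07417 m/s.
Reynolds number Re = ρVD/μ = 669 · 0.07417 · 0.193 / 0.000169 = 5.667e+04.
Re > 4000 → turbulent. Relative roughness ε/D = 0.00642/0.193 = 0.0333. Swamee-Jain: f = 0.25/(log₁₀[0.0333/3.7 + 5.74/5.667e+04^0.9])² = 0.25/(log₁₀[0.00899 + 0.000303])² = 0.25/(-2.032)² = 0.06056.
Darcy-Weisbach: ΔP = f(L/D)(ρV²/2) = 0.06056·(375/0.193)·(669·0.07417²/2) = 0.06056·1943·1.84 = 216.5 Pa.
Pumping power P = QΔP = 0.00217·216.5 = 0.4699 W = 0.470 W.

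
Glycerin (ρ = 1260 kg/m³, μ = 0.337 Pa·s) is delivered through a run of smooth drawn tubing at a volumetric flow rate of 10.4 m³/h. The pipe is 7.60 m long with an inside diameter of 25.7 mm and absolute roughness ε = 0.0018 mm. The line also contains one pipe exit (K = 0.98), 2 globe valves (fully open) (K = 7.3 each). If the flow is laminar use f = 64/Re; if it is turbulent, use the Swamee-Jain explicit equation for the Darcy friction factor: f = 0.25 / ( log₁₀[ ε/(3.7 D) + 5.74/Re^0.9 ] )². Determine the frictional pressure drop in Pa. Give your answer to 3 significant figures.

ΔP ≈ 995000 Pa

Q = 10.4 m³/h = 10.4/3600 = 0.002889 m³/s.
Cross-sectional area A = πD²/4 = π(0.0257)²/4 = 0.0005187 m²; mean velocity V = Q/A = 0.002889/0.0005187 = 5.569 m/s.
Reynolds number Re = ρVD/μ = 1260 · 5.569 · 0.0257 / 0.337 = 535.1.
Re < 2300 → laminar flow, so f = 64/Re = 64/535.1 = 0.1196 (the turbulent correlation is not needed).
Total minor-loss coefficient ΣK = 1·0.98 + 2·7.3 = 15.6.
ΔP = [f·L/D + ΣK]·(ρV²/2) = [0.1196·7.6/0.0257 + 15.6]·(1260·5.569²/2) = [35.37 + 15.6]·1.954e+04 = 9.954e+05 Pa.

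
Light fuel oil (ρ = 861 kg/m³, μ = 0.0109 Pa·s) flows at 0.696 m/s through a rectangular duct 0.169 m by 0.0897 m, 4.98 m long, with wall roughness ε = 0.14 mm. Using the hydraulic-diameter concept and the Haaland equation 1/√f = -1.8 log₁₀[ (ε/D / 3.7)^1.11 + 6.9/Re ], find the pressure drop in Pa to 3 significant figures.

ΔP ≈ 321 Pa

Hydraulic diameter D_h = 4A/P = 4·(0.169·0.0897)/(2·(0.169+0.0897)) = 0.06064/0.5174 = 0.1172 m.
Re = ρVD_h/μ = 861·0.696·0.1172/0.0109 = 6443.
ε/D_h = 0.00014/0.1172 = 0.00119; Haaland gives 1/√f = -1.8 log₁₀[0.000133+0.00107] = 5.255, so f = 0.03622.
ΔP = f(L/D_h)(ρV²/2) = 0.03622·4.98/0.1172·208.5 = 320.9 Pa.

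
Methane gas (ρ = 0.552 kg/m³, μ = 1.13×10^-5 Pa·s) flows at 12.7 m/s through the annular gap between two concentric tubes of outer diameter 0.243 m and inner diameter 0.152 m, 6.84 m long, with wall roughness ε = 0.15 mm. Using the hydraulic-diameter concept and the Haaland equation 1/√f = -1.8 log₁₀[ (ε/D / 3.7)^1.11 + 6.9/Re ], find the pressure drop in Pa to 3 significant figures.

ΔP ≈ 84.1 Pa

Hydraulic diameter D_h = 4A/P = D_o - D_i = 0.243 - 0.152 = 0.091 m.
Re = ρVD_h/μ = 0.552·12.7·0.091/1.13e-05 = 5.646e+04.
ε/D_h = 0.00015/0.091 = 0.00165; Haaland gives 1/√f = -1.8 log₁₀[0.000191+0.000122] = 6.308, so f = 0.02513.
ΔP = f(L/D_h)(ρV²/2) = 0.02513·6.84/0.091·44.52 = 84.08 Pa.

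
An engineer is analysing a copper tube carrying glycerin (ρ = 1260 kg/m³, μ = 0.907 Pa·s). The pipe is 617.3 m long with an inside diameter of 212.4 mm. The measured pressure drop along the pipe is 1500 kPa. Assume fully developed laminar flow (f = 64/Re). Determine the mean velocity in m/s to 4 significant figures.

For laminar flow, f = 64/Re with Re = ρVD/μ, so Darcy-Weisbach reduces to ΔP = 32μLV/D². Solving for V: V = ΔP·D²/(32μL) = 1.5e+06·(0.2124)²/(32·0.907·617.3) = 3.777 m/s.
Check: Re = ρVD/μ = 1260·3.777·0.2124/0.907 = 1114 < 2300, so the laminar assumption holds.

V ≈ 3.777 m/s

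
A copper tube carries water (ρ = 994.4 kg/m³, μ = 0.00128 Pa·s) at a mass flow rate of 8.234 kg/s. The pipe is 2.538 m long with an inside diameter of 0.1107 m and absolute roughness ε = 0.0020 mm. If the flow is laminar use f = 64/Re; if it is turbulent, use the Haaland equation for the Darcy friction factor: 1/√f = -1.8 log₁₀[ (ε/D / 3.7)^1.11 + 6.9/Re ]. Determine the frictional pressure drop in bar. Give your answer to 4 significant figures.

ΔP ≈ 0.001608 bar

A = πD²/4 = π(0.1107)²/4 = 0.009625 m²; mean velocity V = ṁ/(ρA) = 8.234/(994.4 · 0.009625) = 0.8603 m/s.
Reynolds number Re = ρVD/μ = 994.4 · 0.8603 · 0.1107 / 0.00128 = 7.399e+04.
Re > 4000 → turbulent. Relative roughness ε/D = 2e-06/0.1107 = 1.81e-05. Haaland: 1/√f = -1.8 log₁₀[(1.81e-05/3.7)^1.11 + 6.9/7.399e+04] = -1.8 log₁₀[1.27e-06 + 9.33e-05] = 7.244, so f = 0.01906.
Darcy-Weisbach: ΔP = f(L/D)(ρV²/2) = 0.01906·(2.538/0.1107)·(994.4·0.8603²/2) = 0.01906·22.93·368 = 160.8 Pa.
ΔP = 160.8 Pa = 0.001608 bar.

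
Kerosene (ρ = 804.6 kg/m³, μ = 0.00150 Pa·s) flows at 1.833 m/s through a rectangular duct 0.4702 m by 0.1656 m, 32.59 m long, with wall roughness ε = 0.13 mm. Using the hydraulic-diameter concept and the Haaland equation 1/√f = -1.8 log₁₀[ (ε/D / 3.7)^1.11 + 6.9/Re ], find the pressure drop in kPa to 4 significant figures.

Hydraulic diameter D_h = 4A/P = 4·(0.4702·0.1656)/(2·(0.4702+0.1656)) = 0.3115/1.272 = 0.2449 m.
Re = ρVD_h/μ = 804.6·1.833·0.2449/0.0015 = 2.408e+05.
ε/D_h = 0.00013/0.2449 = 0.000531; Haaland gives 1/√f = -1.8 log₁₀[5.42e-05+2.87e-05] = 7.347, so f = 0.01853.
ΔP = f(L/D_h)(ρV²/2) = 0.01853·32.59/0.2449·1352 = 3332 Pa.
ΔP = 3.332 kPa.

ΔP ≈ 3.332 kPa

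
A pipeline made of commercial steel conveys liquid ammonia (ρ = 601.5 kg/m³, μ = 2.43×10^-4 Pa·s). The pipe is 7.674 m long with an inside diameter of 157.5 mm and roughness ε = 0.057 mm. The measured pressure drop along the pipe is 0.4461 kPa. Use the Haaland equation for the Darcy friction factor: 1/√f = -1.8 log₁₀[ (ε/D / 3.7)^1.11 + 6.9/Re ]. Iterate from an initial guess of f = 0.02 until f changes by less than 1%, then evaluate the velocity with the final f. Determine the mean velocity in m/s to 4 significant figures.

Rearranging Darcy-Weisbach: V = √(2·ΔP·D/(f·L·ρ)). With ε/D = 5.7e-05/0.1575 = 0.000362, iterate starting from f = 0.02:
  f = 0.02 → V = √(2·446.1·0.1575/(0.02·7.674·601.5)) = 1.234 m/s; Re = ρVD/μ = 4.81e+05; f → 0.01667
  f = 0.01667 → V = 1.351 m/s; Re = 5.269e+05; f → 0.01658
Converged (Δf/f < 1%). With the final f = 0.01658: V = √(2·446.1·0.1575/(0.01658·7.674·601.5)) = 1.355 m/s.

V ≈ 1.355 m/s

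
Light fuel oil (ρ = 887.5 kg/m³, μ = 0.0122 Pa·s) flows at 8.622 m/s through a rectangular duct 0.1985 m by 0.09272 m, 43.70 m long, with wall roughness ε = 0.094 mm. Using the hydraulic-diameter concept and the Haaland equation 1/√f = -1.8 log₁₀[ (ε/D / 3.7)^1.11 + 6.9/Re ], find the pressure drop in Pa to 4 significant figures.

Hydraulic diameter D_h = 4A/P = 4·(0.1985·0.09272)/(2·(0.1985+0.09272)) = 0.07362/0.5824 = 0.1264 m.
Re = ρVD_h/μ = 887.5·8.622·0.1264/0.0122 = 7.928e+04.
ε/D_h = 9.4e-05/0.1264 = 0.000744; Haaland gives 1/√f = -1.8 log₁₀[7.88e-05+8.7e-05] = 6.805, so f = 0.0216.
ΔP = f(L/D_h)(ρV²/2) = 0.0216·43.7/0.1264·3.299e+04 = 2.463e+05 Pa.

ΔP ≈ 246300 Pa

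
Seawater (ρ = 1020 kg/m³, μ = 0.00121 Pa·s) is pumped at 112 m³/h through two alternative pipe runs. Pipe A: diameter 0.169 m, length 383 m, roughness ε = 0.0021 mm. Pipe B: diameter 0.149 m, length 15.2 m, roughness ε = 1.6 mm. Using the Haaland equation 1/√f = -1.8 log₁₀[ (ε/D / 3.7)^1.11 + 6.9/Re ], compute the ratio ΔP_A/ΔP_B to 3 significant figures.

Pipe A: V = Q/A = 0.03111/0.02243 = 1.387 m/s; Re = 1.976e+05; ε/D = 1.24e-05; Haaland → f = 0.01561; ΔP_A = f(L/D)(ρV²/2) = 3.47e+04 Pa.
Pipe B: V = Q/A = 0.03111/0.01744 = 1.784 m/s; Re = 2.241e+05; ε/D = 0.0107; Haaland → f = 0.03915; ΔP_B = f(L/D)(ρV²/2) = 6485 Pa.
ΔP_A/ΔP_B = 3.47e+04/6485 = 5.35.

ΔP_A/ΔP_B ≈ 5.35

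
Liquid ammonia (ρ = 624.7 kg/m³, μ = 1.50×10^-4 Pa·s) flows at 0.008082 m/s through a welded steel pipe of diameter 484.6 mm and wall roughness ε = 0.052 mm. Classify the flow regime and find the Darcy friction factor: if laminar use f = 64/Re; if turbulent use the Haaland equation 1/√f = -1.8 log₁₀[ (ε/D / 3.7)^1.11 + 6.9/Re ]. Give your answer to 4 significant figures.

f ≈ 0.02727

Re = ρVD/μ = 624.7·0.008082·0.4846/0.00015 = 1.631e+04.
Re > 4000 → turbulent. ε/D = 5.2e-05/0.4846 = 0.000107; Haaland: 1/√f = -1.8 log₁₀[9.19e-06 + 0.000423] = 6.056, so f = 0.02727.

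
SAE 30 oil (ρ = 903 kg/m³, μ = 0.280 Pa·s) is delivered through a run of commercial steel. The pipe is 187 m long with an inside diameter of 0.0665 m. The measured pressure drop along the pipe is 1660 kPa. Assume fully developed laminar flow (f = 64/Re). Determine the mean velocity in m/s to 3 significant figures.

For laminar flow, f = 64/Re with Re = ρVD/μ, so Darcy-Weisbach reduces to ΔP = 32μLV/D². Solving for V: V = ΔP·D²/(32μL) = 1.66e+06·(0.0665)²/(32·0.28·187) = 4.381 m/s.
Check: Re = ρVD/μ = 903·4.381·0.0665/0.28 = 939.6 < 2300, so the laminar assumption holds.

V ≈ 4.38 m/s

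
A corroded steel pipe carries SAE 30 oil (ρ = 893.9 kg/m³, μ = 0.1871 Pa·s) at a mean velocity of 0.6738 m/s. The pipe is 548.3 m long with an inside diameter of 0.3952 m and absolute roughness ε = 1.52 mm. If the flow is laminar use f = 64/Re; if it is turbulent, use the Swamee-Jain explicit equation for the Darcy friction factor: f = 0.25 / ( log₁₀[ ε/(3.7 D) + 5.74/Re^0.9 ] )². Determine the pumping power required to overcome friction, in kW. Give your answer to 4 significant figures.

P ≈ 1.171 kW

Reynolds number Re = ρVD/μ = 893.9 · 0.6738 · 0.3952 / 0.187 = 1272.
Re < 2300 → laminar flow, so f = 64/Re = 64/1272 = 0.05031 (the turbulent correlation is not needed).
Darcy-Weisbach: ΔP = f(L/D)(ρV²/2) = 0.05031·(548.3/0.3952)·(893.9·0.6738²/2) = 0.05031·1387·202.9 = 1.416e+04 Pa.
Q = V·A = 0.6738·0.1227 = 0.08265 m³/s.
Pumping power P = QΔP = 0.08265·1.416e+04 = 1170.6 W = 1.171 kW.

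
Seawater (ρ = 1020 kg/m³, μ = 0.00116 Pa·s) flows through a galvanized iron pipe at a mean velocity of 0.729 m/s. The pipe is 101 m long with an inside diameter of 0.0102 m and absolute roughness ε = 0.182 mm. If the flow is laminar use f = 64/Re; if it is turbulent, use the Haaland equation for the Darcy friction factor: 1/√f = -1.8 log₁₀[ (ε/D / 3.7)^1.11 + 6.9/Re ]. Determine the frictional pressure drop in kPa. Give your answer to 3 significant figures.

Reynolds number Re = ρVD/μ = 1020 · 0.729 · 0.0102 / 0.00116 = 6538.
Re > 4000 → turbulent. Relative roughness ε/D = 0.000182/0.0102 = 0.0178. Haaland: 1/√f = -1.8 log₁₀[(0.0178/3.7)^1.11 + 6.9/6538] = -1.8 log₁₀[0.00268 + 0.00106] = 4.369, so f = 0.05238.
Darcy-Weisbach: ΔP = f(L/D)(ρV²/2) = 0.05238·(101/0.0102)·(1020·0.729²/2) = 0.05238·9902·271 = 1.406e+05 Pa.
ΔP = 1.406e+05 Pa = 141 kPa.

ΔP ≈ 141 kPa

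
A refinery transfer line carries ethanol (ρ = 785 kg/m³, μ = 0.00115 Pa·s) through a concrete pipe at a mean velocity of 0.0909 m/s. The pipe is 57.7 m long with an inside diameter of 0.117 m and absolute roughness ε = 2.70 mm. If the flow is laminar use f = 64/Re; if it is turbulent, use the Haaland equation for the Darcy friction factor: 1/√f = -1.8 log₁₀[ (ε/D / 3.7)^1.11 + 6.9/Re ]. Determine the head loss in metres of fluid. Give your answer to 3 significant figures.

Reynolds number Re = ρVD/μ = 785 · 0.0909 · 0.117 / 0.00115 = 7260.
Re > 4000 → turbulent. Relative roughness ε/D = 0.0027/0.117 = 0.0231. Haaland: 1/√f = -1.8 log₁₀[(0.0231/3.7)^1.11 + 6.9/7260] = -1.8 log₁₀[0.00357 + 0.00095] = 4.221, so f = 0.05613.
Darcy-Weisbach: ΔP = f(L/D)(ρV²/2) = 0.05613·(57.7/0.117)·(785·0.0909²/2) = 0.05613·493.2·3.243 = 89.77 Pa.
Head loss h_f = ΔP/(ρg) = 89.77/(785·9.81) = 0.0117 m.

h_f ≈ 0.0117 m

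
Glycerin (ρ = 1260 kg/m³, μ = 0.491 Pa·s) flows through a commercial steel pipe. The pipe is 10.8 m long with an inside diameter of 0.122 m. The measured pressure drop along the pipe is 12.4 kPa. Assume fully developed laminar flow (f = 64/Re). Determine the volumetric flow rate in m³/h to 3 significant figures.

Q ≈ 45.8 m³/h

For laminar flow, f = 64/Re with Re = ρVD/μ, so Darcy-Weisbach reduces to ΔP = 32μLV/D². Solving for V: V = ΔP·D²/(32μL) = 1.24e+04·(0.122)²/(32·0.491·10.8) = 1.088 m/s.
Check: Re = ρVD/μ = 1260·1.088·0.122/0.491 = 340.5 < 2300, so the laminar assumption holds.
Q = V·A = 1.088·(π/4·0.122²) = 0.01271 m³/s = 45.8 m³/h.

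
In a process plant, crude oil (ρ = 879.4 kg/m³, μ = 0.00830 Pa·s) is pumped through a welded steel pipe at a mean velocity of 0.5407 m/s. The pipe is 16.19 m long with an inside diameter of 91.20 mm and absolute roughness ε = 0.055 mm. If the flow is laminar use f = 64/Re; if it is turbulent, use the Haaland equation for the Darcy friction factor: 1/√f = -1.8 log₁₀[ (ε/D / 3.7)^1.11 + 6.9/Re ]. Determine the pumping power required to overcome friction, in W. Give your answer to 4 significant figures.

P ≈ 3.043 W

Reynolds number Re = ρVD/μ = 879.4 · 0.5407 · 0.0912 / 0.0083 = 5225.
Re > 4000 → turbulent. Relative roughness ε/D = 5.5e-05/0.0912 = 0.000603. Haaland: 1/√f = -1.8 log₁₀[(0.000603/3.7)^1.11 + 6.9/5225] = -1.8 log₁₀[6.24e-05 + 0.00132] = 5.146, so f = 0.03776.
Darcy-Weisbach: ΔP = f(L/D)(ρV²/2) = 0.03776·(16.19/0.0912)·(879.4·0.5407²/2) = 0.03776·177.5·128.5 = 861.6 Pa.
Q = V·A = 0.5407·0.006533 = 0.003532 m³/s.
Pumping power P = QΔP = 0.003532·861.6 = 3.0433 W = 3.043 W.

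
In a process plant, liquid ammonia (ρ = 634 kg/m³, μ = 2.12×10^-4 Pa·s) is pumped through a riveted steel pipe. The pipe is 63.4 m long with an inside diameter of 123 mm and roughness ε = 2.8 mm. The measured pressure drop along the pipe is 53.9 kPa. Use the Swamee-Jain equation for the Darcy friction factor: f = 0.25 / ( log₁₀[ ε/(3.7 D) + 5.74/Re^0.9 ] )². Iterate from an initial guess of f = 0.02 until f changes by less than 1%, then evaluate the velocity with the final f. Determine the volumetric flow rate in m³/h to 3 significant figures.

Q ≈ 109 m³/h

Rearranging Darcy-Weisbach: V = √(2·ΔP·D/(f·L·ρ)). With ε/D = 0.0028/0.123 = 0.0228, iterate starting from f = 0.02:
  f = 0.02 → V = √(2·5.39e+04·0.123/(0.02·63.4·634)) = 4.061 m/s; Re = ρVD/μ = 1.494e+06; f → 0.05119
  f = 0.05119 → V = 2.538 m/s; Re = 9.337e+05; f → 0.05122
Converged (Δf/f < 1%). With the final f = 0.05122: V = √(2·5.39e+04·0.123/(0.05122·63.4·634)) = 2.538 m/s.
Q = V·A = 2.538·(π/4·0.123²) = 0.03015 m³/s = 109 m³/h.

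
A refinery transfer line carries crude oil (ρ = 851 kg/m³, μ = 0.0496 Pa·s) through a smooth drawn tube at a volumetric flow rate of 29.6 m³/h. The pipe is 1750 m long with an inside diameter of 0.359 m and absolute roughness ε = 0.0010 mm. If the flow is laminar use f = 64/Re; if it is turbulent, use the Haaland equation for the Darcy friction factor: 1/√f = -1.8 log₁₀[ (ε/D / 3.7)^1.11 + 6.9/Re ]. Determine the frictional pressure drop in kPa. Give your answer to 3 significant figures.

Q = 29.6 m³/h = 29.6/3600 = 0.008222 m³/s.
Cross-sectional area A = πD²/4 = π(0.359)²/4 = 0.1012 m²; mean velocity V = Q/A = 0.008222/0.1012 = 0.08123 m/s.
Reynolds number Re = ρVD/μ = 851 · 0.08123 · 0.359 / 0.0496 = 500.3.
Re < 2300 → laminar flow, so f = 64/Re = 64/500.3 = 0.1279 (the turbulent correlation is not needed).
Darcy-Weisbach: ΔP = f(L/D)(ρV²/2) = 0.1279·(1750/0.359)·(851·0.08123²/2) = 0.1279·4875·2.808 = 1751 Pa.
ΔP = 1751 Pa = 1.75 kPa.

ΔP ≈ 1.75 kPa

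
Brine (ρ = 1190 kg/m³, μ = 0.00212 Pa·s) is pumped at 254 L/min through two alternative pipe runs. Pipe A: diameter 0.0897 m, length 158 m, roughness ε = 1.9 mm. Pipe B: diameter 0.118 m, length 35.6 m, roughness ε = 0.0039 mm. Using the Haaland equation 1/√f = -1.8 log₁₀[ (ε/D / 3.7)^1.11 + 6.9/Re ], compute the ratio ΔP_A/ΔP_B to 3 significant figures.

ΔP_A/ΔP_B ≈ 36.7

Pipe A: V = Q/A = 0.004233/0.006319 = 0.6699 m/s; Re = 3.373e+04; ε/D = 0.0212; Haaland → f = 0.05091; ΔP_A = f(L/D)(ρV²/2) = 2.394e+04 Pa.
Pipe B: V = Q/A = 0.004233/0.01094 = 0.3871 m/s; Re = 2.564e+04; ε/D = 3.31e-05; Haaland → f = 0.02427; ΔP_B = f(L/D)(ρV²/2) = 652.9 Pa.
ΔP_A/ΔP_B = 2.394e+04/652.9 = 36.7.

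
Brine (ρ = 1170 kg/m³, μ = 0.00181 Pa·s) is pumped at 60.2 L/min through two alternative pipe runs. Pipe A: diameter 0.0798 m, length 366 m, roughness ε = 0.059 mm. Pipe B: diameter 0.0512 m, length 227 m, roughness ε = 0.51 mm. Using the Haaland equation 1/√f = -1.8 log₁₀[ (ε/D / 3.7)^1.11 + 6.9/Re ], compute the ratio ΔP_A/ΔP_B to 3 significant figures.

Pipe A: V = Q/A = 0.001003/0.005001 = 0.2006 m/s; Re = 1.035e+04; ε/D = 0.000739; Haaland → f = 0.03155; ΔP_A = f(L/D)(ρV²/2) = 3407 Pa.
Pipe B: V = Q/A = 0.001003/0.002059 = 0.4873 m/s; Re = 1.613e+04; ε/D = 0.00996; Haaland → f = 0.0412; ΔP_B = f(L/D)(ρV²/2) = 2.538e+04 Pa.
ΔP_A/ΔP_B = 3407/2.538e+04 = 0.134.

ΔP_A/ΔP_B ≈ 0.134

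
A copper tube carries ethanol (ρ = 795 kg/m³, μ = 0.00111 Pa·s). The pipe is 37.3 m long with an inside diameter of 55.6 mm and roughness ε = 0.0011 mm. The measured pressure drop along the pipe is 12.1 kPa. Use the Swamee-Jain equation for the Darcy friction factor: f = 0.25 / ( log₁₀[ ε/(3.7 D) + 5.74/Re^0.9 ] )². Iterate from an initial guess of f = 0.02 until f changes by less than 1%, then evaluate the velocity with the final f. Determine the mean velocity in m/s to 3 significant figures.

Rearranging Darcy-Weisbach: V = √(2·ΔP·D/(f·L·ρ)). With ε/D = 1.1e-06/0.0556 = 1.98e-05, iterate starting from f = 0.02:
  f = 0.02 → V = √(2·1.21e+04·0.0556/(0.02·37.3·795)) = 1.506 m/s; Re = ρVD/μ = 5.998e+04; f → 0.02003
Converged (Δf/f < 1%). With the final f = 0.02003: V = √(2·1.21e+04·0.0556/(0.02003·37.3·795)) = 1.505 m/s.

V ≈ 1.51 m/s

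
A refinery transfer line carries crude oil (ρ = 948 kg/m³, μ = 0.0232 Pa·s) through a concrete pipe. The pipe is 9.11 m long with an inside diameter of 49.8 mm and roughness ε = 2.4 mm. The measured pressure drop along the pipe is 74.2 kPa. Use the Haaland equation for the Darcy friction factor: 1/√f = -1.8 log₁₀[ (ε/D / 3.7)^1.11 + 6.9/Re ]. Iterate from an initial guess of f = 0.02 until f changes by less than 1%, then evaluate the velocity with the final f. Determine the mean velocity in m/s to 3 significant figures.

V ≈ 3.40 m/s

Rearranging Darcy-Weisbach: V = √(2·ΔP·D/(f·L·ρ)). With ε/D = 0.0024/0.0498 = 0.0482, iterate starting from f = 0.02:
  f = 0.02 → V = √(2·7.42e+04·0.0498/(0.02·9.11·948)) = 6.541 m/s; Re = ρVD/μ = 1.331e+04; f → 0.07234
  f = 0.07234 → V = 3.439 m/s; Re = 6999; f → 0.07398
  f = 0.07398 → V = 3.401 m/s; Re = 6921; f → 0.07401
Converged (Δf/f < 1%). With the final f = 0.07401: V = √(2·7.42e+04·0.0498/(0.07401·9.11·948)) = 3.4 m/s.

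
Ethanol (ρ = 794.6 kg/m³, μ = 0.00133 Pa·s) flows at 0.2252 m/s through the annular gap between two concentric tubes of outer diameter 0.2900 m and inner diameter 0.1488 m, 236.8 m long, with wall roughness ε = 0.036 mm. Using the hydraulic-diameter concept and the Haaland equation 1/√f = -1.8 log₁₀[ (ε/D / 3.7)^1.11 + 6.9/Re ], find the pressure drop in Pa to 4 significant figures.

ΔP ≈ 895.8 Pa

Hydraulic diameter D_h = 4A/P = D_o - D_i = 0.29 - 0.1488 = 0.1412 m.
Re = ρVD_h/μ = 794.6·0.2252·0.1412/0.00133 = 1.9e+04.
ε/D_h = 3.6e-05/0.1412 = 0.000255; Haaland gives 1/√f = -1.8 log₁₀[2.4e-05+0.000363] = 6.142, so f = 0.02651.
ΔP = f(L/D_h)(ρV²/2) = 0.02651·236.8/0.1412·20.15 = 895.8 Pa.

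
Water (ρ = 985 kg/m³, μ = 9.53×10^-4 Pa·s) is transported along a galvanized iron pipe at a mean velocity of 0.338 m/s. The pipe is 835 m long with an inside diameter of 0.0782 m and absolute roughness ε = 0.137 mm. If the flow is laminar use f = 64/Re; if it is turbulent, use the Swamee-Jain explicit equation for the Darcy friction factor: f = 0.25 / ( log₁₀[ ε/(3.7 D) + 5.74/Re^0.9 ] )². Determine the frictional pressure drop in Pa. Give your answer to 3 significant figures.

Reynolds number Re = ρVD/μ = 985 · 0.338 · 0.0782 / 0.000953 = 2.732e+04.
Re > 4000 → turbulent. Relative roughness ε/D = 0.000137/0.0782 = 0.00175. Swamee-Jain: f = 0.25/(log₁₀[0.00175/3.7 + 5.74/2.732e+04^0.9])² = 0.25/(log₁₀[0.000473 + 0.000584])² = 0.25/(-2.976)² = 0.02823.
Darcy-Weisbach: ΔP = f(L/D)(ρV²/2) = 0.02823·(835/0.0782)·(985·0.338²/2) = 0.02823·1.068e+04·56.27 = 1.696e+04 Pa.

ΔP ≈ 17000 Pa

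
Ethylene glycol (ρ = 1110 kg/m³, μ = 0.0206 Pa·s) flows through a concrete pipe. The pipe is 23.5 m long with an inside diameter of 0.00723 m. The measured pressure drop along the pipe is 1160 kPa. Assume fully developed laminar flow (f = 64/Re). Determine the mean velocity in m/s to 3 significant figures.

For laminar flow, f = 64/Re with Re = ρVD/μ, so Darcy-Weisbach reduces to ΔP = 32μLV/D². Solving for V: V = ΔP·D²/(32μL) = 1.16e+06·(0.00723)²/(32·0.0206·23.5) = 3.914 m/s.
Check: Re = ρVD/μ = 1110·3.914·0.00723/0.0206 = 1525 < 2300, so the laminar assumption holds.

V ≈ 3.91 m/s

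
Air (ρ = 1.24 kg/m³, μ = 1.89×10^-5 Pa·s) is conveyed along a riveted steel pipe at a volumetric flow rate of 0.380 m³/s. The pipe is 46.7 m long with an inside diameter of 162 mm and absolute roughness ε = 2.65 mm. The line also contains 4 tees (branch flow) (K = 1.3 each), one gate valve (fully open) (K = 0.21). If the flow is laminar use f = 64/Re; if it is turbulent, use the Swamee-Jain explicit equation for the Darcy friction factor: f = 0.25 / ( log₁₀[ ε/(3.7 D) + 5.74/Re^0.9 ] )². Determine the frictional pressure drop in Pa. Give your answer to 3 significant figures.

Cross-sectional area A = πD²/4 = π(0.162)²/4 = 0.02061 m²; mean velocity V = Q/A = 0.38/0.02061 = 18.44 m/s.
Reynolds number Re = ρVD/μ = 1.24 · 18.44 · 0.162 / 1.89e-05 = 1.959e+05.
Re > 4000 → turbulent. Relative roughness ε/D = 0.00265/0.162 = 0.0164. Swamee-Jain: f = 0.25/(log₁₀[0.0164/3.7 + 5.74/1.959e+05^0.9])² = 0.25/(log₁₀[0.00442 + 9.91e-05])² = 0.25/(-2.345)² = 0.04547.
Total minor-loss coefficient ΣK = 4·1.3 + 1·0.21 = 5.41.
ΔP = [f·L/D + ΣK]·(ρV²/2) = [0.04547·46.7/0.162 + 5.41]·(1.24·18.44²/2) = [13.11 + 5.41]·210.7 = 3902 Pa.

ΔP ≈ 3900 Pa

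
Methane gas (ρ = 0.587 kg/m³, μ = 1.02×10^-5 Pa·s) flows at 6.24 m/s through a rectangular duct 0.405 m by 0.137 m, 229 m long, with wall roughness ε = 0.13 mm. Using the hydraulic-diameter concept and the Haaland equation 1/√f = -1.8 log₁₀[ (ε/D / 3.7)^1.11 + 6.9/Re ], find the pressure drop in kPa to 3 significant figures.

Hydraulic diameter D_h = 4A/P = 4·(0.405·0.137)/(2·(0.405+0.137)) = 0.2219/1.084 = 0.2047 m.
Re = ρVD_h/μ = 0.587·6.24·0.2047/1.02e-05 = 7.352e+04.
ε/D_h = 0.00013/0.2047 = 0.000635; Haaland gives 1/√f = -1.8 log₁₀[6.61e-05+9.38e-05] = 6.833, so f = 0.02142.
ΔP = f(L/D_h)(ρV²/2) = 0.02142·229/0.2047·11.43 = 273.8 Pa.
ΔP = 0.274 kPa.

ΔP ≈ 0.274 kPa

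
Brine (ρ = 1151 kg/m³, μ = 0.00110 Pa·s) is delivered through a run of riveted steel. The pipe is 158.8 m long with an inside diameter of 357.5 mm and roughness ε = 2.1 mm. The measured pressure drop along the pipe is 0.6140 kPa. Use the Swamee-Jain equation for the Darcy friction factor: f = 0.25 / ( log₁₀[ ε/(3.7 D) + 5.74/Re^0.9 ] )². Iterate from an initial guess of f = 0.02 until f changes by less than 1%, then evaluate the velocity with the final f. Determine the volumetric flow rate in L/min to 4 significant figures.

Rearranging Darcy-Weisbach: V = √(2·ΔP·D/(f·L·ρ)). With ε/D = 0.0021/0.3575 = 0.00587, iterate starting from f = 0.02:
  f = 0.02 → V = √(2·614·0.3575/(0.02·158.8·1151)) = 0.3465 m/s; Re = ρVD/μ = 1.296e+05; f → 0.03278
  f = 0.03278 → V = 0.2707 m/s; Re = 1.013e+05; f → 0.03299
Converged (Δf/f < 1%). With the final f = 0.03299: V = √(2·614·0.3575/(0.03299·158.8·1151)) = 0.2698 m/s.
Q = V·A = 0.2698·(π/4·0.3575²) = 0.02708 m³/s = 1625 L/min.

Q ≈ 1625 L/min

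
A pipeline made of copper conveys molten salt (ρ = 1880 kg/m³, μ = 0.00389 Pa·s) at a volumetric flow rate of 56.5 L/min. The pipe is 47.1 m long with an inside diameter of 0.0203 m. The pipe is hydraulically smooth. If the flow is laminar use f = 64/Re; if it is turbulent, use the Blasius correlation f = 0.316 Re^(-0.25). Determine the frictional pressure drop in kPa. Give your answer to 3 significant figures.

Q = 56.5 L/min = 56.5/60000 = 0.0009417 m³/s.
Cross-sectional area A = πD²/4 = π(0.0203)²/4 = 0.0003237 m²; mean velocity V = Q/A = 0.0009417/0.0003237 = 2.909 m/s.
Reynolds number Re = ρVD/μ = 1880 · 2.909 · 0.0203 / 0.00389 = 2.854e+04.
Re > 4000 → turbulent. Smooth-pipe (Blasius): f = 0.316 Re^(-0.25) = 0.316/(2.854e+04)^0.25 = 0.02431.
Darcy-Weisbach: ΔP = f(L/D)(ρV²/2) = 0.02431·(47.1/0.0203)·(1880·2.909²/2) = 0.02431·2320·7957 = 4.488e+05 Pa.
ΔP = 4.488e+05 Pa = 449 kPa.

ΔP ≈ 449 kPa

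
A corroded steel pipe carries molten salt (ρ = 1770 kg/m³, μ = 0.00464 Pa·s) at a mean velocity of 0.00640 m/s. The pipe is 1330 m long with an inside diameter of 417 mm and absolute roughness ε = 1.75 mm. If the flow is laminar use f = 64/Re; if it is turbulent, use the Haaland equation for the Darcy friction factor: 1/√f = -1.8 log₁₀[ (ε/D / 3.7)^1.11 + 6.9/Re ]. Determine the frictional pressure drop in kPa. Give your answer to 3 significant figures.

Reynolds number Re = ρVD/μ = 1770 · 0.0064 · 0.417 / 0.00464 = 1018.
Re < 2300 → laminar flow, so f = 64/Re = 64/1018 = 0.06286 (the turbulent correlation is not needed).
Darcy-Weisbach: ΔP = f(L/D)(ρV²/2) = 0.06286·(1330/0.417)·(1770·0.0064²/2) = 0.06286·3189·0.03625 = 7.268 Pa.
ΔP = 7.268 Pa = 0.00727 kPa.

ΔP ≈ 0.00727 kPa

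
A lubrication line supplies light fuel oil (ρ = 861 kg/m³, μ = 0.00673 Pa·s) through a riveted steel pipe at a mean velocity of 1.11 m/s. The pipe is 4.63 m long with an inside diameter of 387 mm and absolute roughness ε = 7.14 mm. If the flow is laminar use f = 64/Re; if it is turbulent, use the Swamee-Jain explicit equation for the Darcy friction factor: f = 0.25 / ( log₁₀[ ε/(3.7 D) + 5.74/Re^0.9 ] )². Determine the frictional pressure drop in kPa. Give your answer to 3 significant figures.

ΔP ≈ 0.306 kPa

Reynolds number Re = ρVD/μ = 861 · 1.11 · 0.387 / 0.00673 = 5.496e+04.
Re > 4000 → turbulent. Relative roughness ε/D = 0.00714/0.387 = 0.0184. Swamee-Jain: f = 0.25/(log₁₀[0.0184/3.7 + 5.74/5.496e+04^0.9])² = 0.25/(log₁₀[0.00499 + 0.000311])² = 0.25/(-2.276)² = 0.04826.
Darcy-Weisbach: ΔP = f(L/D)(ρV²/2) = 0.04826·(4.63/0.387)·(861·1.11²/2) = 0.04826·11.96·530.4 = 306.3 Pa.
ΔP = 306.3 Pa = 0.306 kPa.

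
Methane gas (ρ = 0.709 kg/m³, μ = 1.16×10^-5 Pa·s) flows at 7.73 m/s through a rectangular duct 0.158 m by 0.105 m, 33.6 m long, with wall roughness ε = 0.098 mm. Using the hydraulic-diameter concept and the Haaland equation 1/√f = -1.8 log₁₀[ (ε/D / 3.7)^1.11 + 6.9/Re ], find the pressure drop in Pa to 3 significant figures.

ΔP ≈ 127 Pa

Hydraulic diameter D_h = 4A/P = 4·(0.158·0.105)/(2·(0.158+0.105)) = 0.06636/0.526 = 0.1262 m.
Re = ρVD_h/μ = 0.709·7.73·0.1262/1.16e-05 = 5.961e+04.
ε/D_h = 9.8e-05/0.1262 = 0.000777; Haaland gives 1/√f = -1.8 log₁₀[8.27e-05+0.000116] = 6.664, so f = 0.02252.
ΔP = f(L/D_h)(ρV²/2) = 0.02252·33.6/0.1262·21.18 = 127 Pa.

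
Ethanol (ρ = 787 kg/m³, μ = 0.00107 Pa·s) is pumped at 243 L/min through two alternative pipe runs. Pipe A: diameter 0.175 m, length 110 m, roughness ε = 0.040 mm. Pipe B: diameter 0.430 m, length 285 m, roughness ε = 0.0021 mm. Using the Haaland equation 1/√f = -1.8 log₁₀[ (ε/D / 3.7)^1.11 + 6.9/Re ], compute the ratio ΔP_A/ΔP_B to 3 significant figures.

Pipe A: V = Q/A = 0.00405/0.02405 = 0.1684 m/s; Re = 2.167e+04; ε/D = 0.000229; Haaland → f = 0.02565; ΔP_A = f(L/D)(ρV²/2) = 179.9 Pa.
Pipe B: V = Q/A = 0.00405/0.1452 = 0.02789 m/s; Re = 8820; ε/D = 4.88e-06; Haaland → f = 0.03198; ΔP_B = f(L/D)(ρV²/2) = 6.488 Pa.
ΔP_A/ΔP_B = 179.9/6.488 = 27.7.

ΔP_A/ΔP_B ≈ 27.7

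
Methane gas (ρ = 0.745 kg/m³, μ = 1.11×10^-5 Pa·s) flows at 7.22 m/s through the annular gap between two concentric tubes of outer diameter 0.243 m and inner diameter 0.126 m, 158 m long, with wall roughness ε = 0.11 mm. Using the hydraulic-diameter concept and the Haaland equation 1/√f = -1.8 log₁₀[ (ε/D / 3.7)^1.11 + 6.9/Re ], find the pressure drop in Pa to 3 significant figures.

ΔP ≈ 608 Pa

Hydraulic diameter D_h = 4A/P = D_o - D_i = 0.243 - 0.126 = 0.117 m.
Re = ρVD_h/μ = 0.745·7.22·0.117/1.11e-05 = 5.67e+04.
ε/D_h = 0.00011/0.117 = 0.00094; Haaland gives 1/√f = -1.8 log₁₀[0.000102+0.000122] = 6.57, so f = 0.02317.
ΔP = f(L/D_h)(ρV²/2) = 0.02317·158/0.117·19.42 = 607.5 Pa.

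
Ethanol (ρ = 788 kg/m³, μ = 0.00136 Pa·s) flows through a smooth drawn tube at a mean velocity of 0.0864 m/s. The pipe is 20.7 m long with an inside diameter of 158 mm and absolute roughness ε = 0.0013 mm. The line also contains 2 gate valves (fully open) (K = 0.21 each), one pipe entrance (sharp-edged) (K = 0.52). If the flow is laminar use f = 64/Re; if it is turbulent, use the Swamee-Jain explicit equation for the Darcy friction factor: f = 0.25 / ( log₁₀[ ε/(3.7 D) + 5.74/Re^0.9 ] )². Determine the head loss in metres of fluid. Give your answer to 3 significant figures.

Reynolds number Re = ρVD/μ = 788 · 0.0864 · 0.158 / 0.00136 = 7910.
Re > 4000 → turbulent. Relative roughness ε/D = 1.3e-06/0.158 = 8.23e-06. Swamee-Jain: f = 0.25/(log₁₀[8.23e-06/3.7 + 5.74/7910^0.9])² = 0.25/(log₁₀[2.22e-06 + 0.00178])² = 0.25/(-2.749)² = 0.03308.
Total minor-loss coefficient ΣK = 2·0.21 + 1·0.52 = 0.94.
ΔP = [f·L/D + ΣK]·(ρV²/2) = [0.03308·20.7/0.158 + 0.94]·(788·0.0864²/2) = [4.335 + 0.94]·2.941 = 15.51 Pa.
Head loss h_f = ΔP/(ρg) = 15.51/(788·9.81) = 0.00201 m.

h_f ≈ 0.00201 m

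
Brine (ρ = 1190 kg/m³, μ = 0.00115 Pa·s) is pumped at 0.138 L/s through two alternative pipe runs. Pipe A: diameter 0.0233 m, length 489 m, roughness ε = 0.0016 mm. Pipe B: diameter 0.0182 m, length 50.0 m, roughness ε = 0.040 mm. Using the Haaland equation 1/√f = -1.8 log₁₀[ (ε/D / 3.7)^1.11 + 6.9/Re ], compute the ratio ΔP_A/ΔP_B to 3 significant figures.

Pipe A: V = Q/A = 0.000138/0.0004264 = 0.3237 m/s; Re = 7803; ε/D = 6.87e-05; Haaland → f = 0.03316; ΔP_A = f(L/D)(ρV²/2) = 4.338e+04 Pa.
Pipe B: V = Q/A = 0.000138/0.0002602 = 0.5305 m/s; Re = 9990; ε/D = 0.0022; Haaland → f = 0.03382; ΔP_B = f(L/D)(ρV²/2) = 1.556e+04 Pa.
ΔP_A/ΔP_B = 4.338e+04/1.556e+04 = 2.79.

ΔP_A/ΔP_B ≈ 2.79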